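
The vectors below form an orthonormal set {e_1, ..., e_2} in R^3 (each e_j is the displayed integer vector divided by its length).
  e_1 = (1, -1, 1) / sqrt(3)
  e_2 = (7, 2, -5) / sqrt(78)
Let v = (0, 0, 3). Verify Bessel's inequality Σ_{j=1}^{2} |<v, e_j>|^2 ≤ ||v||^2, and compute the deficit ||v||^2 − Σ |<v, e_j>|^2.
Σ |<v, e_j>|^2 = 153/26; ||v||^2 = 9; deficit = 81/26

Write each e_j = u_j / sqrt(<u_j, u_j>) where u_j is the displayed integer vector. Then <v, e_j> = <v, u_j> / sqrt(<u_j, u_j>), so |<v, e_j>|^2 = <v, u_j>^2 / <u_j, u_j>.
Coefficients: <v, e_1> = 3/sqrt(3), <v, e_2> = -15/sqrt(78).
Square and sum: Σ |<v, e_j>|^2 = 153/26.
Compute ||v||^2 = v·v = 9.
Deficit = 9 − 153/26 = 81/26 ≥ 0, confirming Bessel's inequality. (The deficit equals ||v − Σ <v,e_j> e_j||^2, the squared distance from v to span{e_j}.)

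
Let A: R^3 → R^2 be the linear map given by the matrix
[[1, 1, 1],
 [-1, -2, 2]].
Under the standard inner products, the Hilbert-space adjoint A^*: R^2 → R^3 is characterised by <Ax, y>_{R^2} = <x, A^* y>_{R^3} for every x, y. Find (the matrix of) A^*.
A^* = A^T =
[[1, -1],
 [1, -2],
 [1, 2]]

For real matrices with standard dot products, the defining identity <Ax, y> = <x, A^* y> gives (Ax)^T y = x^T (A^*) y, i.e. x^T A^T y = x^T (A^*) y. Since this holds for all x, y, we must have A^* = A^T. Therefore
A^* =
[[1, -1],
 [1, -2],
 [1, 2]].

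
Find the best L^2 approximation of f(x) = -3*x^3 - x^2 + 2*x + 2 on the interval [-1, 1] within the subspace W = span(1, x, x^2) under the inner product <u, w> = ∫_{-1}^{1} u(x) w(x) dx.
g(x) = -x^2 + x/5 + 2

The best approximation g ∈ W is the orthogonal projection of f onto W. Writing g = a_0 + a_1 x + a_2 x^2, the coefficients solve the normal equations G · a = b where
  G_{ij} = <φ_i, φ_j> and b_i = <f, φ_i>, with φ_0 = 1, φ_1 = x, φ_2 = x^2.
G =
  [2, 0, 2/3]
  [0, 2/3, 0]
  [2/3, 0, 2/5],
b = (10/3, 2/15, 14/15).
Solving gives a_0 = 2, a_1 = 1/5, a_2 = -1, so
  g(x) = -x^2 + x/5 + 2.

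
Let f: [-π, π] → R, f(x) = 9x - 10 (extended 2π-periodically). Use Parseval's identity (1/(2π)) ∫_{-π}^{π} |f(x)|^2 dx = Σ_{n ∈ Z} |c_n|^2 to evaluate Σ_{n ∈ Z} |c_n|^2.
Σ |c_n|^2 = 27π^2 + 100

Expand and integrate term by term over [-π, π]:
  ∫ (9x)^2 dx = 81·(2π^3/3); ∫ 2·9·(-10)·x dx = 0 (odd integrand); ∫ (-10)^2 dx = 100·2π.
So (1/(2π)) ∫_{-π}^{π} (9x - 10)^2 dx = 81π^2/3 + 100 = 27π^2 + 100.
Parseval ⇒ Σ |c_n|^2 = 27π^2 + 100.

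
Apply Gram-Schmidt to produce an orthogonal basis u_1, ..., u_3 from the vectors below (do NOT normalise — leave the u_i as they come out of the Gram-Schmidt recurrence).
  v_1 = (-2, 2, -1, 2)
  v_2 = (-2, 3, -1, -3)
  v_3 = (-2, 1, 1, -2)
Orthogonal basis:
  u_1 = (-2, 2, -1, 2)
  u_2 = (-16/13, 29/13, -8/13, -49/13)
  u_3 = (-160/137, -105/274, 194/137, -21/274)

Apply the Gram-Schmidt recurrence
  u_1 = v_1
  u_i = v_i − Σ_{j<i} ((v_i · u_j) / (u_j · u_j)) · u_j.

Step by step this gives:
  u_1 = (-2, 2, -1, 2)
  u_2 = (-16/13, 29/13, -8/13, -49/13)
  u_3 = (-160/137, -105/274, 194/137, -21/274)

Orthogonality check:
  u_2 · u_1 = 0 (should be 0)
  u_3 · u_1 = 0 (should be 0)
  u_3 · u_2 = 0 (should be 0)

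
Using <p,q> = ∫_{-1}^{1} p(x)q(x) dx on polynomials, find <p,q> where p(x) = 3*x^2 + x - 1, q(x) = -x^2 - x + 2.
<p,q> = -6/5

Expand the product: p(x)·q(x) = -3*x^4 - 4*x^3 + 6*x^2 + 3*x - 2.
∫_{-1}^{1} of each monomial x^k gives [2/(k+1) if k even, 0 if k odd]. Integrating term-by-term (or equivalently evaluating the antiderivative F(x) = -3*x^5/5 - x^4 + 2*x^3 + 3*x^2/2 - 2*x at the endpoints):
  F(1) − F(−1) = -1/10 − (11/10) = -6/5.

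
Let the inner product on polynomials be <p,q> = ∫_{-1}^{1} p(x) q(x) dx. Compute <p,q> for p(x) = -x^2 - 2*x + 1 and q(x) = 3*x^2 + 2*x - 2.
<p,q> = -68/15

Expand the product: p(x)·q(x) = -3*x^4 - 8*x^3 + x^2 + 6*x - 2.
∫_{-1}^{1} of each monomial x^k gives [2/(k+1) if k even, 0 if k odd]. Integrating term-by-term (or equivalently evaluating the antiderivative F(x) = -3*x^5/5 - 2*x^4 + x^3/3 + 3*x^2 - 2*x at the endpoints):
  F(1) − F(−1) = -19/15 − (49/15) = -68/15.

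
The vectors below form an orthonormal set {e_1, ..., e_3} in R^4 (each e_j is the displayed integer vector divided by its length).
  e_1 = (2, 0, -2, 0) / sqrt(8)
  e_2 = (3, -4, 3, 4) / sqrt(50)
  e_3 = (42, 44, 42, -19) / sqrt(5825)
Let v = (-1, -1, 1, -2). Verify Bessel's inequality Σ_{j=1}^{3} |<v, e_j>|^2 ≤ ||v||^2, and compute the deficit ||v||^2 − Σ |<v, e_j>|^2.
Σ |<v, e_j>|^2 = 542/233; ||v||^2 = 7; deficit = 1089/233

Write each e_j = u_j / sqrt(<u_j, u_j>) where u_j is the displayed integer vector. Then <v, e_j> = <v, u_j> / sqrt(<u_j, u_j>), so |<v, e_j>|^2 = <v, u_j>^2 / <u_j, u_j>.
Coefficients: <v, e_1> = -4/sqrt(8), <v, e_2> = -4/sqrt(50), <v, e_3> = -6/sqrt(5825).
Square and sum: Σ |<v, e_j>|^2 = 542/233.
Compute ||v||^2 = v·v = 7.
Deficit = 7 − 542/233 = 1089/233 ≥ 0, confirming Bessel's inequality. (The deficit equals ||v − Σ <v,e_j> e_j||^2, the squared distance from v to span{e_j}.)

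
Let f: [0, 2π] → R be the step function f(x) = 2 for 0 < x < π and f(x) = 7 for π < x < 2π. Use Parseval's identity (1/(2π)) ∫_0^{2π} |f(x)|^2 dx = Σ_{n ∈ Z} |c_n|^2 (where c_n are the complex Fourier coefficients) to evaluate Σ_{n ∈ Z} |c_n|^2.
Σ |c_n|^2 = 53/2

Parseval equates the L^2 energy of f (normalised by 1/(2π)) with the ℓ^2 sum of its Fourier coefficients: (1/(2π)) ∫_0^{2π} |f|^2 = Σ |c_n|^2.
Compute the left side: (1/(2π)) [∫_0^π 2^2 dx + ∫_π^{2π} 7^2 dx] = (1/(2π)) · (4π + 49π) = (4 + 49)/2 = 53/2.
So Σ_{n ∈ Z} |c_n|^2 = 53/2.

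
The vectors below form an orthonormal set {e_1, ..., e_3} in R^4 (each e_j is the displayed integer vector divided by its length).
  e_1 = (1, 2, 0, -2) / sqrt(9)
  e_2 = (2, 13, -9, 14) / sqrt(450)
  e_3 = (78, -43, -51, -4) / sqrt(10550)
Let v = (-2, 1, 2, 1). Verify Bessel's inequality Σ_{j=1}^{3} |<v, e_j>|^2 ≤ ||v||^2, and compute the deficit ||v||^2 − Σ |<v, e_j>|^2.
Σ |<v, e_j>|^2 = 1966/211; ||v||^2 = 10; deficit = 144/211

Write each e_j = u_j / sqrt(<u_j, u_j>) where u_j is the displayed integer vector. Then <v, e_j> = <v, u_j> / sqrt(<u_j, u_j>), so |<v, e_j>|^2 = <v, u_j>^2 / <u_j, u_j>.
Coefficients: <v, e_1> = -2/sqrt(9), <v, e_2> = 5/sqrt(450), <v, e_3> = -305/sqrt(10550).
Square and sum: Σ |<v, e_j>|^2 = 1966/211.
Compute ||v||^2 = v·v = 10.
Deficit = 10 − 1966/211 = 144/211 ≥ 0, confirming Bessel's inequality. (The deficit equals ||v − Σ <v,e_j> e_j||^2, the squared distance from v to span{e_j}.)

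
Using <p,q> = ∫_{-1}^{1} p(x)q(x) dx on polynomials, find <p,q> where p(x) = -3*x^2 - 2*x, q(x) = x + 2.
<p,q> = -16/3

Expand the product: p(x)·q(x) = -3*x^3 - 8*x^2 - 4*x.
∫_{-1}^{1} of each monomial x^k gives [2/(k+1) if k even, 0 if k odd]. Integrating term-by-term (or equivalently evaluating the antiderivative F(x) = -3*x^4/4 - 8*x^3/3 - 2*x^2 at the endpoints):
  F(1) − F(−1) = -65/12 − (-1/12) = -16/3.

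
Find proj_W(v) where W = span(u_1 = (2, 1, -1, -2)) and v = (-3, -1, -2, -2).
proj_W(v) = (-1/5, -1/10, 1/10, 1/5)

Set up U = [u_1 | ... | u_1] ∈ R^(4×1). The projector onto W = col(U) is P = U (U^T U)^(-1) U^T.
Compute U^T U =
  [10],
and U^T v = (-1).
Solve U^T U · c = U^T v for the coefficients: c = (-1/10). The projection is proj_W(v) = U c.
Check: (v - proj_W(v)) · u_1 = 0  (should be 0).
Result: proj_W(v) = (-1/5, -1/10, 1/10, 1/5).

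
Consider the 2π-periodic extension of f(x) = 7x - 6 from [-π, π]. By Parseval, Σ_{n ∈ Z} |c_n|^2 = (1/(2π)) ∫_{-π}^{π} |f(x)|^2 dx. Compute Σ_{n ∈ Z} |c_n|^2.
Σ |c_n|^2 = 49π^2/3 + 36

Expand and integrate term by term over [-π, π]:
  ∫ (7x)^2 dx = 49·(2π^3/3); ∫ 2·7·(-6)·x dx = 0 (odd integrand); ∫ (-6)^2 dx = 36·2π.
So (1/(2π)) ∫_{-π}^{π} (7x - 6)^2 dx = 49π^2/3 + 36 = 49π^2/3 + 36.
Parseval ⇒ Σ |c_n|^2 = 49π^2/3 + 36.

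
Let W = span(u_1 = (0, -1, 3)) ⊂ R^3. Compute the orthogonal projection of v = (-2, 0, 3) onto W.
proj_W(v) = (0, -9/10, 27/10)

Set up U = [u_1 | ... | u_1] ∈ R^(3×1). The projector onto W = col(U) is P = U (U^T U)^(-1) U^T.
Compute U^T U =
  [10],
and U^T v = (9).
Solve U^T U · c = U^T v for the coefficients: c = (9/10). The projection is proj_W(v) = U c.
Check: (v - proj_W(v)) · u_1 = 0  (should be 0).
Result: proj_W(v) = (0, -9/10, 27/10).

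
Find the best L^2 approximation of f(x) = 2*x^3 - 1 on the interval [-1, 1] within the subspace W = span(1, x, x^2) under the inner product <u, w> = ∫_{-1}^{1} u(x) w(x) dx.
g(x) = 6*x/5 - 1

The best approximation g ∈ W is the orthogonal projection of f onto W. Writing g = a_0 + a_1 x + a_2 x^2, the coefficients solve the normal equations G · a = b where
  G_{ij} = <φ_i, φ_j> and b_i = <f, φ_i>, with φ_0 = 1, φ_1 = x, φ_2 = x^2.
G =
  [2, 0, 2/3]
  [0, 2/3, 0]
  [2/3, 0, 2/5],
b = (-2, 4/5, -2/3).
Solving gives a_0 = -1, a_1 = 6/5, a_2 = 0, so
  g(x) = 6*x/5 - 1.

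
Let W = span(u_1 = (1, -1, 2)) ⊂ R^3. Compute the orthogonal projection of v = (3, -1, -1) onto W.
proj_W(v) = (1/3, -1/3, 2/3)

Set up U = [u_1 | ... | u_1] ∈ R^(3×1). The projector onto W = col(U) is P = U (U^T U)^(-1) U^T.
Compute U^T U =
  [6],
and U^T v = (2).
Solve U^T U · c = U^T v for the coefficients: c = (1/3). The projection is proj_W(v) = U c.
Check: (v - proj_W(v)) · u_1 = 0  (should be 0).
Result: proj_W(v) = (1/3, -1/3, 2/3).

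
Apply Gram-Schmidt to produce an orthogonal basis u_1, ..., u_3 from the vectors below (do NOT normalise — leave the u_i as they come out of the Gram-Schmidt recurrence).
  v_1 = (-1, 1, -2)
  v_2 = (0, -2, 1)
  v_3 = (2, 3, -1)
Orthogonal basis:
  u_1 = (-1, 1, -2)
  u_2 = (-2/3, -4/3, -1/3)
  u_3 = (15/14, -5/14, -5/7)

Apply the Gram-Schmidt recurrence
  u_1 = v_1
  u_i = v_i − Σ_{j<i} ((v_i · u_j) / (u_j · u_j)) · u_j.

Step by step this gives:
  u_1 = (-1, 1, -2)
  u_2 = (-2/3, -4/3, -1/3)
  u_3 = (15/14, -5/14, -5/7)

Orthogonality check:
  u_2 · u_1 = 0 (should be 0)
  u_3 · u_1 = 0 (should be 0)
  u_3 · u_2 = 0 (should be 0)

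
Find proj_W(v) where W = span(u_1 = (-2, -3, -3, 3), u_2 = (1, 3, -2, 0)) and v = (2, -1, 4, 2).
proj_W(v) = (-28/409, -513/409, 1057/409, -429/409)

Set up U = [u_1 | ... | u_2] ∈ R^(4×2). The projector onto W = col(U) is P = U (U^T U)^(-1) U^T.
Compute U^T U =
  [31, -5]
  [-5, 14],
and U^T v = (-7, -9).
Solve U^T U · c = U^T v for the coefficients: c = (-143/409, -314/409). The projection is proj_W(v) = U c.
Check: (v - proj_W(v)) · u_1 = 0  (should be 0).
Check: (v - proj_W(v)) · u_2 = 0  (should be 0).
Result: proj_W(v) = (-28/409, -513/409, 1057/409, -429/409).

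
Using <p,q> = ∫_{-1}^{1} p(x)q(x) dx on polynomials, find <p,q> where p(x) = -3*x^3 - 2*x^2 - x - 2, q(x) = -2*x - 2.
<p,q> = 72/5

Expand the product: p(x)·q(x) = 6*x^4 + 10*x^3 + 6*x^2 + 6*x + 4.
∫_{-1}^{1} of each monomial x^k gives [2/(k+1) if k even, 0 if k odd]. Integrating term-by-term (or equivalently evaluating the antiderivative F(x) = 6*x^5/5 + 5*x^4/2 + 2*x^3 + 3*x^2 + 4*x at the endpoints):
  F(1) − F(−1) = 127/10 − (-17/10) = 72/5.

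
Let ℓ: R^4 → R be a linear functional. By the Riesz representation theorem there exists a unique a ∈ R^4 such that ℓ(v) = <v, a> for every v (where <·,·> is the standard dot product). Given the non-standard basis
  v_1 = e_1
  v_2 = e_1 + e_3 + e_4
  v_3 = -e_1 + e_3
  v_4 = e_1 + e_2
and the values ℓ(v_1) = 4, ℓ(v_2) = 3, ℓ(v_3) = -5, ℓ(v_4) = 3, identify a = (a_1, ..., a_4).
a = (4, -1, -1, 0)

Write a = (a_1, ..., a_4) in the standard basis. For each basis vector v_i, ℓ(v_i) = <v_i, a> is a linear equation in the a_j's. Collect the n equations into a matrix system V a = ℓ, where row i of V is v_i (expressed in the standard basis). Since V is invertible (lower-triangular with 1s on the diagonal, up to permutation), solve by back-substitution:
  V =
[[1, 0, 0, 0],
 [1, 0, 1, 1],
 [-1, 0, 1, 0],
 [1, 1, 0, 0]]
  V a = (4, 3, -5, 3)
Solving gives a = (4, -1, -1, 0).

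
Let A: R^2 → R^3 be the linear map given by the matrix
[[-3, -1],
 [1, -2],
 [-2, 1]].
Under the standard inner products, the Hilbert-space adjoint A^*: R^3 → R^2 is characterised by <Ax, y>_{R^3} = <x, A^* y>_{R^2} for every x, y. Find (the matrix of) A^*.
A^* = A^T =
[[-3, 1, -2],
 [-1, -2, 1]]

For real matrices with standard dot products, the defining identity <Ax, y> = <x, A^* y> gives (Ax)^T y = x^T (A^*) y, i.e. x^T A^T y = x^T (A^*) y. Since this holds for all x, y, we must have A^* = A^T. Therefore
A^* =
[[-3, 1, -2],
 [-1, -2, 1]].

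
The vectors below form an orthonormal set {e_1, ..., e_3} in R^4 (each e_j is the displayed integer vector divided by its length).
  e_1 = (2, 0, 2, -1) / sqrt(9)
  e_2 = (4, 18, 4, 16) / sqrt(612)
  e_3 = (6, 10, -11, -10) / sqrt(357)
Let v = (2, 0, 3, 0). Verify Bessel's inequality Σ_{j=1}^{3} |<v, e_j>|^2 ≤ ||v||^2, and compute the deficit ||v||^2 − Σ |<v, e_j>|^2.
Σ |<v, e_j>|^2 = 13; ||v||^2 = 13; deficit = 0

Write each e_j = u_j / sqrt(<u_j, u_j>) where u_j is the displayed integer vector. Then <v, e_j> = <v, u_j> / sqrt(<u_j, u_j>), so |<v, e_j>|^2 = <v, u_j>^2 / <u_j, u_j>.
Coefficients: <v, e_1> = 10/sqrt(9), <v, e_2> = 20/sqrt(612), <v, e_3> = -21/sqrt(357).
Square and sum: Σ |<v, e_j>|^2 = 13.
Compute ||v||^2 = v·v = 13.
Deficit = 13 − 13 = 0 ≥ 0, confirming Bessel's inequality. (The deficit equals ||v − Σ <v,e_j> e_j||^2, the squared distance from v to span{e_j}.)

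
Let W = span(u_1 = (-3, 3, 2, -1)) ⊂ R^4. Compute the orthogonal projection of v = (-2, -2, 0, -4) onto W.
proj_W(v) = (-12/23, 12/23, 8/23, -4/23)

Set up U = [u_1 | ... | u_1] ∈ R^(4×1). The projector onto W = col(U) is P = U (U^T U)^(-1) U^T.
Compute U^T U =
  [23],
and U^T v = (4).
Solve U^T U · c = U^T v for the coefficients: c = (4/23). The projection is proj_W(v) = U c.
Check: (v - proj_W(v)) · u_1 = 0  (should be 0).
Result: proj_W(v) = (-12/23, 12/23, 8/23, -4/23).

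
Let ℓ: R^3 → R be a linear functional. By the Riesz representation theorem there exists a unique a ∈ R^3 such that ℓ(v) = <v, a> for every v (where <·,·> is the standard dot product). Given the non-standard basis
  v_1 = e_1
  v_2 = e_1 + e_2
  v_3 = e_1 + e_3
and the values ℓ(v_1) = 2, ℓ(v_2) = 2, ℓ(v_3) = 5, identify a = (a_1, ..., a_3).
a = (2, 0, 3)

Write a = (a_1, ..., a_3) in the standard basis. For each basis vector v_i, ℓ(v_i) = <v_i, a> is a linear equation in the a_j's. Collect the n equations into a matrix system V a = ℓ, where row i of V is v_i (expressed in the standard basis). Since V is invertible (lower-triangular with 1s on the diagonal, up to permutation), solve by back-substitution:
  V =
[[1, 0, 0],
 [1, 1, 0],
 [1, 0, 1]]
  V a = (2, 2, 5)
Solving gives a = (2, 0, 3).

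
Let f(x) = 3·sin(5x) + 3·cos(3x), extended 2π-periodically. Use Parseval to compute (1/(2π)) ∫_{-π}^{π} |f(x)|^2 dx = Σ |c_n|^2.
Σ |c_n|^2 = 9

Expand |f|^2 and use orthogonality of {sin(nx), cos(mx)} on [-π, π]:
  ∫_{-π}^{π} sin(nx)^2 dx = π, ∫ cos(mx)^2 dx = π, and cross terms integrate to 0.
So ∫_{-π}^{π} f(x)^2 dx = 3^2 · π + 3^2 · π = (9 + 9)π.
Divide by 2π: (9 + 9)/2 = 9.
By Parseval, this equals Σ |c_n|^2.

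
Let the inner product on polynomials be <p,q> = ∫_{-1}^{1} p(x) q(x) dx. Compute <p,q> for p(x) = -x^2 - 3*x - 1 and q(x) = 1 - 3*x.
<p,q> = 10/3

Expand the product: p(x)·q(x) = 3*x^3 + 8*x^2 - 1.
∫_{-1}^{1} of each monomial x^k gives [2/(k+1) if k even, 0 if k odd]. Integrating term-by-term (or equivalently evaluating the antiderivative F(x) = 3*x^4/4 + 8*x^3/3 - x at the endpoints):
  F(1) − F(−1) = 29/12 − (-11/12) = 10/3.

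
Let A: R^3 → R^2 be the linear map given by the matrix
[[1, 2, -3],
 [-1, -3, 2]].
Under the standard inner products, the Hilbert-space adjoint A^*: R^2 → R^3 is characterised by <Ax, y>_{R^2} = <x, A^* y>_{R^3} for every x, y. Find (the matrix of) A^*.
A^* = A^T =
[[1, -1],
 [2, -3],
 [-3, 2]]

For real matrices with standard dot products, the defining identity <Ax, y> = <x, A^* y> gives (Ax)^T y = x^T (A^*) y, i.e. x^T A^T y = x^T (A^*) y. Since this holds for all x, y, we must have A^* = A^T. Therefore
A^* =
[[1, -1],
 [2, -3],
 [-3, 2]].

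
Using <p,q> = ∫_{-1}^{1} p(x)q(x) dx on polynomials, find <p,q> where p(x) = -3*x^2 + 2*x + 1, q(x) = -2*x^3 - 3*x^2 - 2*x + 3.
<p,q> = -8/3

Expand the product: p(x)·q(x) = 6*x^5 + 5*x^4 - 2*x^3 - 16*x^2 + 4*x + 3.
∫_{-1}^{1} of each monomial x^k gives [2/(k+1) if k even, 0 if k odd]. Integrating term-by-term (or equivalently evaluating the antiderivative F(x) = x^6 + x^5 - x^4/2 - 16*x^3/3 + 2*x^2 + 3*x at the endpoints):
  F(1) − F(−1) = 7/6 − (23/6) = -8/3.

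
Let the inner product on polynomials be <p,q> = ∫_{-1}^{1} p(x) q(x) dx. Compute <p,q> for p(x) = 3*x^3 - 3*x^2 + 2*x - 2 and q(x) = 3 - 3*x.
<p,q> = -128/5

Expand the product: p(x)·q(x) = -9*x^4 + 18*x^3 - 15*x^2 + 12*x - 6.
∫_{-1}^{1} of each monomial x^k gives [2/(k+1) if k even, 0 if k odd]. Integrating term-by-term (or equivalently evaluating the antiderivative F(x) = -9*x^5/5 + 9*x^4/2 - 5*x^3 + 6*x^2 - 6*x at the endpoints):
  F(1) − F(−1) = -23/10 − (233/10) = -128/5.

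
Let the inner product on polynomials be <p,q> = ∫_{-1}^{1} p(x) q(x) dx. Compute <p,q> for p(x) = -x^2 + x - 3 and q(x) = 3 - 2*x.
<p,q> = -64/3

Expand the product: p(x)·q(x) = 2*x^3 - 5*x^2 + 9*x - 9.
∫_{-1}^{1} of each monomial x^k gives [2/(k+1) if k even, 0 if k odd]. Integrating term-by-term (or equivalently evaluating the antiderivative F(x) = x^4/2 - 5*x^3/3 + 9*x^2/2 - 9*x at the endpoints):
  F(1) − F(−1) = -17/3 − (47/3) = -64/3.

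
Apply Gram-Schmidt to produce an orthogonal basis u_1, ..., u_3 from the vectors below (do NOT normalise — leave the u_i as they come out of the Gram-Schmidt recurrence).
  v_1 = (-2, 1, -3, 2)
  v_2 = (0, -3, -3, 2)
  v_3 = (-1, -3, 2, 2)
Orthogonal basis:
  u_1 = (-2, 1, -3, 2)
  u_2 = (10/9, -32/9, -4/3, 8/9)
  u_3 = (-71/37, -71/74, 163/74, 69/37)

Apply the Gram-Schmidt recurrence
  u_1 = v_1
  u_i = v_i − Σ_{j<i} ((v_i · u_j) / (u_j · u_j)) · u_j.

Step by step this gives:
  u_1 = (-2, 1, -3, 2)
  u_2 = (10/9, -32/9, -4/3, 8/9)
  u_3 = (-71/37, -71/74, 163/74, 69/37)

Orthogonality check:
  u_2 · u_1 = 0 (should be 0)
  u_3 · u_1 = 0 (should be 0)
  u_3 · u_2 = 0 (should be 0)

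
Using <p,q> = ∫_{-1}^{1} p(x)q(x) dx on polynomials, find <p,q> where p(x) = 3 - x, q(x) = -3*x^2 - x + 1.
<p,q> = 2/3

Expand the product: p(x)·q(x) = 3*x^3 - 8*x^2 - 4*x + 3.
∫_{-1}^{1} of each monomial x^k gives [2/(k+1) if k even, 0 if k odd]. Integrating term-by-term (or equivalently evaluating the antiderivative F(x) = 3*x^4/4 - 8*x^3/3 - 2*x^2 + 3*x at the endpoints):
  F(1) − F(−1) = -11/12 − (-19/12) = 2/3.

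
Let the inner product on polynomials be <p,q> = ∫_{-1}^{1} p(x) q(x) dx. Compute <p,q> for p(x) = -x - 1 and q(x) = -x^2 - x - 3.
<p,q> = 22/3

Expand the product: p(x)·q(x) = x^3 + 2*x^2 + 4*x + 3.
∫_{-1}^{1} of each monomial x^k gives [2/(k+1) if k even, 0 if k odd]. Integrating term-by-term (or equivalently evaluating the antiderivative F(x) = x^4/4 + 2*x^3/3 + 2*x^2 + 3*x at the endpoints):
  F(1) − F(−1) = 71/12 − (-17/12) = 22/3.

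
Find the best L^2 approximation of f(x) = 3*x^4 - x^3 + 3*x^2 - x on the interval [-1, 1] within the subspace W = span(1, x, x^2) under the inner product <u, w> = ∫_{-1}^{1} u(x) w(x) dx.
g(x) = 39*x^2/7 - 8*x/5 - 9/35

The best approximation g ∈ W is the orthogonal projection of f onto W. Writing g = a_0 + a_1 x + a_2 x^2, the coefficients solve the normal equations G · a = b where
  G_{ij} = <φ_i, φ_j> and b_i = <f, φ_i>, with φ_0 = 1, φ_1 = x, φ_2 = x^2.
G =
  [2, 0, 2/3]
  [0, 2/3, 0]
  [2/3, 0, 2/5],
b = (16/5, -16/15, 72/35).
Solving gives a_0 = -9/35, a_1 = -8/5, a_2 = 39/7, so
  g(x) = 39*x^2/7 - 8*x/5 - 9/35.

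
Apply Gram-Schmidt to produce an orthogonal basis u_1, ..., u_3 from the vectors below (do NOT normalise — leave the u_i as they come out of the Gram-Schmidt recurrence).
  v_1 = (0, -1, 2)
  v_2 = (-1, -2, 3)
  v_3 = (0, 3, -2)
Orthogonal basis:
  u_1 = (0, -1, 2)
  u_2 = (-1, -2/5, -1/5)
  u_3 = (-2/3, 4/3, 2/3)

Apply the Gram-Schmidt recurrence
  u_1 = v_1
  u_i = v_i − Σ_{j<i} ((v_i · u_j) / (u_j · u_j)) · u_j.

Step by step this gives:
  u_1 = (0, -1, 2)
  u_2 = (-1, -2/5, -1/5)
  u_3 = (-2/3, 4/3, 2/3)

Orthogonality check:
  u_2 · u_1 = 0 (should be 0)
  u_3 · u_1 = 0 (should be 0)
  u_3 · u_2 = 0 (should be 0)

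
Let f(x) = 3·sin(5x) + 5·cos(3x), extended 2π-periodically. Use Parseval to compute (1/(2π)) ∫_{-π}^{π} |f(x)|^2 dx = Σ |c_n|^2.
Σ |c_n|^2 = 17

Expand |f|^2 and use orthogonality of {sin(nx), cos(mx)} on [-π, π]:
  ∫_{-π}^{π} sin(nx)^2 dx = π, ∫ cos(mx)^2 dx = π, and cross terms integrate to 0.
So ∫_{-π}^{π} f(x)^2 dx = 3^2 · π + 5^2 · π = (9 + 25)π.
Divide by 2π: (9 + 25)/2 = 17.
By Parseval, this equals Σ |c_n|^2.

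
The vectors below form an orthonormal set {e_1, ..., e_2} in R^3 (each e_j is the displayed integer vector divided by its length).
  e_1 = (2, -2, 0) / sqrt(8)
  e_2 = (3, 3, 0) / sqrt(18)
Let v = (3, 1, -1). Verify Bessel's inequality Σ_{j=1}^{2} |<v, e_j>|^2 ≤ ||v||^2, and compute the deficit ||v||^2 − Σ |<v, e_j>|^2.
Σ |<v, e_j>|^2 = 10; ||v||^2 = 11; deficit = 1

Write each e_j = u_j / sqrt(<u_j, u_j>) where u_j is the displayed integer vector. Then <v, e_j> = <v, u_j> / sqrt(<u_j, u_j>), so |<v, e_j>|^2 = <v, u_j>^2 / <u_j, u_j>.
Coefficients: <v, e_1> = 4/sqrt(8), <v, e_2> = 12/sqrt(18).
Square and sum: Σ |<v, e_j>|^2 = 10.
Compute ||v||^2 = v·v = 11.
Deficit = 11 − 10 = 1 ≥ 0, confirming Bessel's inequality. (The deficit equals ||v − Σ <v,e_j> e_j||^2, the squared distance from v to span{e_j}.)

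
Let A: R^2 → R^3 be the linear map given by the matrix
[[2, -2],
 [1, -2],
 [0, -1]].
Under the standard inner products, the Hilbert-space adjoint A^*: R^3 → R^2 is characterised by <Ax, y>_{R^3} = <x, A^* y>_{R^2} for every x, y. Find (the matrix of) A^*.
A^* = A^T =
[[2, 1, 0],
 [-2, -2, -1]]

For real matrices with standard dot products, the defining identity <Ax, y> = <x, A^* y> gives (Ax)^T y = x^T (A^*) y, i.e. x^T A^T y = x^T (A^*) y. Since this holds for all x, y, we must have A^* = A^T. Therefore
A^* =
[[2, 1, 0],
 [-2, -2, -1]].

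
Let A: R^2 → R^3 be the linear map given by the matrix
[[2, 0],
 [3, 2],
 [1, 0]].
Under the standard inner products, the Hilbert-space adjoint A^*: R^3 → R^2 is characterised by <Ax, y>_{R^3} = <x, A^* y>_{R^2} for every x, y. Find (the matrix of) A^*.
A^* = A^T =
[[2, 3, 1],
 [0, 2, 0]]

For real matrices with standard dot products, the defining identity <Ax, y> = <x, A^* y> gives (Ax)^T y = x^T (A^*) y, i.e. x^T A^T y = x^T (A^*) y. Since this holds for all x, y, we must have A^* = A^T. Therefore
A^* =
[[2, 3, 1],
 [0, 2, 0]].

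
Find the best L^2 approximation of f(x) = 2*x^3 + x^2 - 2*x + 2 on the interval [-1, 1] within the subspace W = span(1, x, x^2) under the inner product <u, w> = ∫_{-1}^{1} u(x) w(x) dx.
g(x) = x^2 - 4*x/5 + 2

The best approximation g ∈ W is the orthogonal projection of f onto W. Writing g = a_0 + a_1 x + a_2 x^2, the coefficients solve the normal equations G · a = b where
  G_{ij} = <φ_i, φ_j> and b_i = <f, φ_i>, with φ_0 = 1, φ_1 = x, φ_2 = x^2.
G =
  [2, 0, 2/3]
  [0, 2/3, 0]
  [2/3, 0, 2/5],
b = (14/3, -8/15, 26/15).
Solving gives a_0 = 2, a_1 = -4/5, a_2 = 1, so
  g(x) = x^2 - 4*x/5 + 2.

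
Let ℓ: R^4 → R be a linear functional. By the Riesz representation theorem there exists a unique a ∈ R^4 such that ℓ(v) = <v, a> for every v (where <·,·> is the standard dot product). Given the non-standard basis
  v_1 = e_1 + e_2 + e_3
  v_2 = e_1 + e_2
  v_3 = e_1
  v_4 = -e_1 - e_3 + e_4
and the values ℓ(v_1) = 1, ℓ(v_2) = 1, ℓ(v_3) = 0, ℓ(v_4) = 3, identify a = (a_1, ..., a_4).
a = (0, 1, 0, 3)

Write a = (a_1, ..., a_4) in the standard basis. For each basis vector v_i, ℓ(v_i) = <v_i, a> is a linear equation in the a_j's. Collect the n equations into a matrix system V a = ℓ, where row i of V is v_i (expressed in the standard basis). Since V is invertible (lower-triangular with 1s on the diagonal, up to permutation), solve by back-substitution:
  V =
[[1, 1, 1, 0],
 [1, 1, 0, 0],
 [1, 0, 0, 0],
 [-1, 0, -1, 1]]
  V a = (1, 1, 0, 3)
Solving gives a = (0, 1, 0, 3).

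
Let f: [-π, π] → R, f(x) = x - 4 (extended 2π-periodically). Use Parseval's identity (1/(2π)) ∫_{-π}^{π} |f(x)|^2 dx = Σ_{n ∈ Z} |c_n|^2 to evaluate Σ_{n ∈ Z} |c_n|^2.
Σ |c_n|^2 = π^2/3 + 16

Expand and integrate term by term over [-π, π]:
  ∫ (x)^2 dx = 1·(2π^3/3); ∫ 2·1·(-4)·x dx = 0 (odd integrand); ∫ (-4)^2 dx = 16·2π.
So (1/(2π)) ∫_{-π}^{π} (x - 4)^2 dx = 1π^2/3 + 16 = π^2/3 + 16.
Parseval ⇒ Σ |c_n|^2 = π^2/3 + 16.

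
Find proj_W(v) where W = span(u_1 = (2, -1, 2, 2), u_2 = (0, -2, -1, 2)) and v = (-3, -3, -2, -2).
proj_W(v) = (-230/101, -77/101, -326/101, -38/101)

Set up U = [u_1 | ... | u_2] ∈ R^(4×2). The projector onto W = col(U) is P = U (U^T U)^(-1) U^T.
Compute U^T U =
  [13, 4]
  [4, 9],
and U^T v = (-11, 4).
Solve U^T U · c = U^T v for the coefficients: c = (-115/101, 96/101). The projection is proj_W(v) = U c.
Check: (v - proj_W(v)) · u_1 = 0  (should be 0).
Check: (v - proj_W(v)) · u_2 = 0  (should be 0).
Result: proj_W(v) = (-230/101, -77/101, -326/101, -38/101).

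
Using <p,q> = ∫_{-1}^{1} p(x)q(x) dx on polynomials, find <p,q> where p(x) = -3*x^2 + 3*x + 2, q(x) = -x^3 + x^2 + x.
<p,q> = 14/15

Expand the product: p(x)·q(x) = 3*x^5 - 6*x^4 - 2*x^3 + 5*x^2 + 2*x.
∫_{-1}^{1} of each monomial x^k gives [2/(k+1) if k even, 0 if k odd]. Integrating term-by-term (or equivalently evaluating the antiderivative F(x) = x^6/2 - 6*x^5/5 - x^4/2 + 5*x^3/3 + x^2 at the endpoints):
  F(1) − F(−1) = 22/15 − (8/15) = 14/15.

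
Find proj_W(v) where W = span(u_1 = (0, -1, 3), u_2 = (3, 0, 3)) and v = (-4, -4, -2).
proj_W(v) = (-54/11, -14/11, -12/11)

Set up U = [u_1 | ... | u_2] ∈ R^(3×2). The projector onto W = col(U) is P = U (U^T U)^(-1) U^T.
Compute U^T U =
  [10, 9]
  [9, 18],
and U^T v = (-2, -18).
Solve U^T U · c = U^T v for the coefficients: c = (14/11, -18/11). The projection is proj_W(v) = U c.
Check: (v - proj_W(v)) · u_1 = 0  (should be 0).
Check: (v - proj_W(v)) · u_2 = 0  (should be 0).
Result: proj_W(v) = (-54/11, -14/11, -12/11).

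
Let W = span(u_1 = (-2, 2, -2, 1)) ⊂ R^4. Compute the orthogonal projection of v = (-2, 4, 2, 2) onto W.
proj_W(v) = (-20/13, 20/13, -20/13, 10/13)

Set up U = [u_1 | ... | u_1] ∈ R^(4×1). The projector onto W = col(U) is P = U (U^T U)^(-1) U^T.
Compute U^T U =
  [13],
and U^T v = (10).
Solve U^T U · c = U^T v for the coefficients: c = (10/13). The projection is proj_W(v) = U c.
Check: (v - proj_W(v)) · u_1 = 0  (should be 0).
Result: proj_W(v) = (-20/13, 20/13, -20/13, 10/13).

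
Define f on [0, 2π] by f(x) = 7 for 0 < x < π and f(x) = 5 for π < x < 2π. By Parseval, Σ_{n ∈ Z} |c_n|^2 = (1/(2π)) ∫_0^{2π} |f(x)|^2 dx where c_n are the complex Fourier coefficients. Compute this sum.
Σ |c_n|^2 = 37

Parseval equates the L^2 energy of f (normalised by 1/(2π)) with the ℓ^2 sum of its Fourier coefficients: (1/(2π)) ∫_0^{2π} |f|^2 = Σ |c_n|^2.
Compute the left side: (1/(2π)) [∫_0^π 7^2 dx + ∫_π^{2π} 5^2 dx] = (1/(2π)) · (49π + 25π) = (49 + 25)/2 = 37.
So Σ_{n ∈ Z} |c_n|^2 = 37.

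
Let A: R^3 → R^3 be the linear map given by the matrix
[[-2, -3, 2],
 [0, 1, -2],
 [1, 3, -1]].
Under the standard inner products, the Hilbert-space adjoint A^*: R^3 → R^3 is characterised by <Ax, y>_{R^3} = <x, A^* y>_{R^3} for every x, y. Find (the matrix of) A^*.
A^* = A^T =
[[-2, 0, 1],
 [-3, 1, 3],
 [2, -2, -1]]

For real matrices with standard dot products, the defining identity <Ax, y> = <x, A^* y> gives (Ax)^T y = x^T (A^*) y, i.e. x^T A^T y = x^T (A^*) y. Since this holds for all x, y, we must have A^* = A^T. Therefore
A^* =
[[-2, 0, 1],
 [-3, 1, 3],
 [2, -2, -1]].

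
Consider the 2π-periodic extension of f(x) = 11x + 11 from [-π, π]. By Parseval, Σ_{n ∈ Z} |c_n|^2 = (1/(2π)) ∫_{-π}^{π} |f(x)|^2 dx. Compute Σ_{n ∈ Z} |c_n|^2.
Σ |c_n|^2 = 121π^2/3 + 121

Expand and integrate term by term over [-π, π]:
  ∫ (11x)^2 dx = 121·(2π^3/3); ∫ 2·11·(11)·x dx = 0 (odd integrand); ∫ 11^2 dx = 121·2π.
So (1/(2π)) ∫_{-π}^{π} (11x + 11)^2 dx = 121π^2/3 + 121 = 121π^2/3 + 121.
Parseval ⇒ Σ |c_n|^2 = 121π^2/3 + 121.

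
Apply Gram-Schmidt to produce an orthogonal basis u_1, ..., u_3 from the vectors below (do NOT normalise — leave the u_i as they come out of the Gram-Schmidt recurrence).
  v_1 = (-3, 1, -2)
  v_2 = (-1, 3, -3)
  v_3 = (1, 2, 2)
Orthogonal basis:
  u_1 = (-3, 1, -2)
  u_2 = (11/7, 15/7, -9/7)
  u_3 = (-81/122, 189/122, 108/61)

Apply the Gram-Schmidt recurrence
  u_1 = v_1
  u_i = v_i − Σ_{j<i} ((v_i · u_j) / (u_j · u_j)) · u_j.

Step by step this gives:
  u_1 = (-3, 1, -2)
  u_2 = (11/7, 15/7, -9/7)
  u_3 = (-81/122, 189/122, 108/61)

Orthogonality check:
  u_2 · u_1 = 0 (should be 0)
  u_3 · u_1 = 0 (should be 0)
  u_3 · u_2 = 0 (should be 0)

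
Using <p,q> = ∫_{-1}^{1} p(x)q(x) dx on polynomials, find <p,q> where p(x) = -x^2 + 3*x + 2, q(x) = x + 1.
<p,q> = 16/3

Expand the product: p(x)·q(x) = -x^3 + 2*x^2 + 5*x + 2.
∫_{-1}^{1} of each monomial x^k gives [2/(k+1) if k even, 0 if k odd]. Integrating term-by-term (or equivalently evaluating the antiderivative F(x) = -x^4/4 + 2*x^3/3 + 5*x^2/2 + 2*x at the endpoints):
  F(1) − F(−1) = 59/12 − (-5/12) = 16/3.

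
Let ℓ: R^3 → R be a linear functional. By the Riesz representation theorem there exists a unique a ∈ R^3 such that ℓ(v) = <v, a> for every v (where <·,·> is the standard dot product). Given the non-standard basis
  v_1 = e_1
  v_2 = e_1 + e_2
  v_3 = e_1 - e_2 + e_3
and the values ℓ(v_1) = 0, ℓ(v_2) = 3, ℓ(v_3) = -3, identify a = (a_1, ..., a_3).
a = (0, 3, 0)

Write a = (a_1, ..., a_3) in the standard basis. For each basis vector v_i, ℓ(v_i) = <v_i, a> is a linear equation in the a_j's. Collect the n equations into a matrix system V a = ℓ, where row i of V is v_i (expressed in the standard basis). Since V is invertible (lower-triangular with 1s on the diagonal, up to permutation), solve by back-substitution:
  V =
[[1, 0, 0],
 [1, 1, 0],
 [1, -1, 1]]
  V a = (0, 3, -3)
Solving gives a = (0, 3, 0).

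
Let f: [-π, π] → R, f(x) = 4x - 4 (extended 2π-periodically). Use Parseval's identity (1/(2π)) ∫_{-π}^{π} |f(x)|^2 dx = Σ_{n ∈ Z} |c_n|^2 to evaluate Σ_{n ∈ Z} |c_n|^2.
Σ |c_n|^2 = 16π^2/3 + 16

Expand and integrate term by term over [-π, π]:
  ∫ (4x)^2 dx = 16·(2π^3/3); ∫ 2·4·(-4)·x dx = 0 (odd integrand); ∫ (-4)^2 dx = 16·2π.
So (1/(2π)) ∫_{-π}^{π} (4x - 4)^2 dx = 16π^2/3 + 16 = 16π^2/3 + 16.
Parseval ⇒ Σ |c_n|^2 = 16π^2/3 + 16.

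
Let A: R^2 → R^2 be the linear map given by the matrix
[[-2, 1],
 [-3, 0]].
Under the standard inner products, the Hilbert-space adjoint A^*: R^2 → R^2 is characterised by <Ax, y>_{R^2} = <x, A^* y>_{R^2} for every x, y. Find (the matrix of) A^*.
A^* = A^T =
[[-2, -3],
 [1, 0]]

For real matrices with standard dot products, the defining identity <Ax, y> = <x, A^* y> gives (Ax)^T y = x^T (A^*) y, i.e. x^T A^T y = x^T (A^*) y. Since this holds for all x, y, we must have A^* = A^T. Therefore
A^* =
[[-2, -3],
 [1, 0]].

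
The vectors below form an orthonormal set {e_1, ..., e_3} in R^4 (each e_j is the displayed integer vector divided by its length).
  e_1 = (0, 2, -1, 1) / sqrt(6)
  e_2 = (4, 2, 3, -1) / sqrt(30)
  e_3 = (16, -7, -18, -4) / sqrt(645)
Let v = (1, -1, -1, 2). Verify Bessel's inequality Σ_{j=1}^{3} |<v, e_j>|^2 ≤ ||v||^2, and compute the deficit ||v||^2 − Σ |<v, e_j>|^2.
Σ |<v, e_j>|^2 = 278/129; ||v||^2 = 7; deficit = 625/129

Write each e_j = u_j / sqrt(<u_j, u_j>) where u_j is the displayed integer vector. Then <v, e_j> = <v, u_j> / sqrt(<u_j, u_j>), so |<v, e_j>|^2 = <v, u_j>^2 / <u_j, u_j>.
Coefficients: <v, e_1> = 1/sqrt(6), <v, e_2> = -3/sqrt(30), <v, e_3> = 33/sqrt(645).
Square and sum: Σ |<v, e_j>|^2 = 278/129.
Compute ||v||^2 = v·v = 7.
Deficit = 7 − 278/129 = 625/129 ≥ 0, confirming Bessel's inequality. (The deficit equals ||v − Σ <v,e_j> e_j||^2, the squared distance from v to span{e_j}.)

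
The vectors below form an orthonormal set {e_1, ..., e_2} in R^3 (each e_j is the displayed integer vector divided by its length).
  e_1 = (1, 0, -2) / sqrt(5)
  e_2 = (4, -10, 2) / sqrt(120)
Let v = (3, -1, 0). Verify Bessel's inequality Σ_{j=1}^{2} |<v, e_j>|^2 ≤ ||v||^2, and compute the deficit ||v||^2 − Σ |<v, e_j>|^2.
Σ |<v, e_j>|^2 = 35/6; ||v||^2 = 10; deficit = 25/6

Write each e_j = u_j / sqrt(<u_j, u_j>) where u_j is the displayed integer vector. Then <v, e_j> = <v, u_j> / sqrt(<u_j, u_j>), so |<v, e_j>|^2 = <v, u_j>^2 / <u_j, u_j>.
Coefficients: <v, e_1> = 3/sqrt(5), <v, e_2> = 22/sqrt(120).
Square and sum: Σ |<v, e_j>|^2 = 35/6.
Compute ||v||^2 = v·v = 10.
Deficit = 10 − 35/6 = 25/6 ≥ 0, confirming Bessel's inequality. (The deficit equals ||v − Σ <v,e_j> e_j||^2, the squared distance from v to span{e_j}.)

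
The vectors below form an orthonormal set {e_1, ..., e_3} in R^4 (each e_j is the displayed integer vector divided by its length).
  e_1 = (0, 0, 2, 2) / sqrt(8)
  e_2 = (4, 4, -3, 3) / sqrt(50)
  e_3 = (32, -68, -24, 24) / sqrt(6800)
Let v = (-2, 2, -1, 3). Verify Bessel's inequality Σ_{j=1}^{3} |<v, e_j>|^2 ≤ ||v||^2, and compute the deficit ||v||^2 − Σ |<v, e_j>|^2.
Σ |<v, e_j>|^2 = 110/17; ||v||^2 = 18; deficit = 196/17

Write each e_j = u_j / sqrt(<u_j, u_j>) where u_j is the displayed integer vector. Then <v, e_j> = <v, u_j> / sqrt(<u_j, u_j>), so |<v, e_j>|^2 = <v, u_j>^2 / <u_j, u_j>.
Coefficients: <v, e_1> = 4/sqrt(8), <v, e_2> = 12/sqrt(50), <v, e_3> = -104/sqrt(6800).
Square and sum: Σ |<v, e_j>|^2 = 110/17.
Compute ||v||^2 = v·v = 18.
Deficit = 18 − 110/17 = 196/17 ≥ 0, confirming Bessel's inequality. (The deficit equals ||v − Σ <v,e_j> e_j||^2, the squared distance from v to span{e_j}.)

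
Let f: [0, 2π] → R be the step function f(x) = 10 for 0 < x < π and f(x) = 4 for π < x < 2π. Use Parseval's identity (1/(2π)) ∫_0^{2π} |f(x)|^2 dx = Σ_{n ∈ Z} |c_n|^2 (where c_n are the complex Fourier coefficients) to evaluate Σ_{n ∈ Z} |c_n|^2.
Σ |c_n|^2 = 58

Parseval equates the L^2 energy of f (normalised by 1/(2π)) with the ℓ^2 sum of its Fourier coefficients: (1/(2π)) ∫_0^{2π} |f|^2 = Σ |c_n|^2.
Compute the left side: (1/(2π)) [∫_0^π 10^2 dx + ∫_π^{2π} 4^2 dx] = (1/(2π)) · (100π + 16π) = (100 + 16)/2 = 58.
So Σ_{n ∈ Z} |c_n|^2 = 58.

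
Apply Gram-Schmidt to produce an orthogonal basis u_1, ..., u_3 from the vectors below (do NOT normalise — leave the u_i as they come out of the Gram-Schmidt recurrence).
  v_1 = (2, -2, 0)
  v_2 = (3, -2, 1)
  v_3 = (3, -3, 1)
Orthogonal basis:
  u_1 = (2, -2, 0)
  u_2 = (1/2, 1/2, 1)
  u_3 = (-1/3, -1/3, 1/3)

Apply the Gram-Schmidt recurrence
  u_1 = v_1
  u_i = v_i − Σ_{j<i} ((v_i · u_j) / (u_j · u_j)) · u_j.

Step by step this gives:
  u_1 = (2, -2, 0)
  u_2 = (1/2, 1/2, 1)
  u_3 = (-1/3, -1/3, 1/3)

Orthogonality check:
  u_2 · u_1 = 0 (should be 0)
  u_3 · u_1 = 0 (should be 0)
  u_3 · u_2 = 0 (should be 0)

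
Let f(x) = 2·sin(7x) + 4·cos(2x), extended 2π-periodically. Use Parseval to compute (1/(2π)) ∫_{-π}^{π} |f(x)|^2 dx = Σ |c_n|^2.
Σ |c_n|^2 = 10

Expand |f|^2 and use orthogonality of {sin(nx), cos(mx)} on [-π, π]:
  ∫_{-π}^{π} sin(nx)^2 dx = π, ∫ cos(mx)^2 dx = π, and cross terms integrate to 0.
So ∫_{-π}^{π} f(x)^2 dx = 2^2 · π + 4^2 · π = (4 + 16)π.
Divide by 2π: (4 + 16)/2 = 10.
By Parseval, this equals Σ |c_n|^2.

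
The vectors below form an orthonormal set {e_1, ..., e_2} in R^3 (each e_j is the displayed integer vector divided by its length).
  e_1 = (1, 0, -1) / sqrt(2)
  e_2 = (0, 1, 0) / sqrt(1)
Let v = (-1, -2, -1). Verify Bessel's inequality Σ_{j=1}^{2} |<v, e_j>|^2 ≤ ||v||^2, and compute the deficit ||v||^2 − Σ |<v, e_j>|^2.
Σ |<v, e_j>|^2 = 4; ||v||^2 = 6; deficit = 2

Write each e_j = u_j / sqrt(<u_j, u_j>) where u_j is the displayed integer vector. Then <v, e_j> = <v, u_j> / sqrt(<u_j, u_j>), so |<v, e_j>|^2 = <v, u_j>^2 / <u_j, u_j>.
Coefficients: <v, e_1> = 0/sqrt(2), <v, e_2> = -2/sqrt(1).
Square and sum: Σ |<v, e_j>|^2 = 4.
Compute ||v||^2 = v·v = 6.
Deficit = 6 − 4 = 2 ≥ 0, confirming Bessel's inequality. (The deficit equals ||v − Σ <v,e_j> e_j||^2, the squared distance from v to span{e_j}.)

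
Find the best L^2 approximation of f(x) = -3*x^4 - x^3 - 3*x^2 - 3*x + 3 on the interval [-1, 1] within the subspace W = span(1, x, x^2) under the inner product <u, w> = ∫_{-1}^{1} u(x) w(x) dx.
g(x) = -39*x^2/7 - 18*x/5 + 114/35

The best approximation g ∈ W is the orthogonal projection of f onto W. Writing g = a_0 + a_1 x + a_2 x^2, the coefficients solve the normal equations G · a = b where
  G_{ij} = <φ_i, φ_j> and b_i = <f, φ_i>, with φ_0 = 1, φ_1 = x, φ_2 = x^2.
G =
  [2, 0, 2/3]
  [0, 2/3, 0]
  [2/3, 0, 2/5],
b = (14/5, -12/5, -2/35).
Solving gives a_0 = 114/35, a_1 = -18/5, a_2 = -39/7, so
  g(x) = -39*x^2/7 - 18*x/5 + 114/35.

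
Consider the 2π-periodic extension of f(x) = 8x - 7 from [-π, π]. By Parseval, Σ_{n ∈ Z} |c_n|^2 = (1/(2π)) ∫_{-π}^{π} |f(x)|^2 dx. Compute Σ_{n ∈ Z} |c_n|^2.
Σ |c_n|^2 = 64π^2/3 + 49

Expand and integrate term by term over [-π, π]:
  ∫ (8x)^2 dx = 64·(2π^3/3); ∫ 2·8·(-7)·x dx = 0 (odd integrand); ∫ (-7)^2 dx = 49·2π.
So (1/(2π)) ∫_{-π}^{π} (8x - 7)^2 dx = 64π^2/3 + 49 = 64π^2/3 + 49.
Parseval ⇒ Σ |c_n|^2 = 64π^2/3 + 49.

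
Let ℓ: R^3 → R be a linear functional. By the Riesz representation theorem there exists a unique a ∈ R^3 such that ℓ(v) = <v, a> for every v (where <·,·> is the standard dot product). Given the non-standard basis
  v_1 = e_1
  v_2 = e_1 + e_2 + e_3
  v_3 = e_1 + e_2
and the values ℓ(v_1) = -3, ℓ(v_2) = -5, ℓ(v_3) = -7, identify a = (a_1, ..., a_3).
a = (-3, -4, 2)

Write a = (a_1, ..., a_3) in the standard basis. For each basis vector v_i, ℓ(v_i) = <v_i, a> is a linear equation in the a_j's. Collect the n equations into a matrix system V a = ℓ, where row i of V is v_i (expressed in the standard basis). Since V is invertible (lower-triangular with 1s on the diagonal, up to permutation), solve by back-substitution:
  V =
[[1, 0, 0],
 [1, 1, 1],
 [1, 1, 0]]
  V a = (-3, -5, -7)
Solving gives a = (-3, -4, 2).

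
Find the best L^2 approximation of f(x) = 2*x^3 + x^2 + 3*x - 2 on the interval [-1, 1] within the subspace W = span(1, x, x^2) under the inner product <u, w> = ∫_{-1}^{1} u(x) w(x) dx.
g(x) = x^2 + 21*x/5 - 2

The best approximation g ∈ W is the orthogonal projection of f onto W. Writing g = a_0 + a_1 x + a_2 x^2, the coefficients solve the normal equations G · a = b where
  G_{ij} = <φ_i, φ_j> and b_i = <f, φ_i>, with φ_0 = 1, φ_1 = x, φ_2 = x^2.
G =
  [2, 0, 2/3]
  [0, 2/3, 0]
  [2/3, 0, 2/5],
b = (-10/3, 14/5, -14/15).
Solving gives a_0 = -2, a_1 = 21/5, a_2 = 1, so
  g(x) = x^2 + 21*x/5 - 2.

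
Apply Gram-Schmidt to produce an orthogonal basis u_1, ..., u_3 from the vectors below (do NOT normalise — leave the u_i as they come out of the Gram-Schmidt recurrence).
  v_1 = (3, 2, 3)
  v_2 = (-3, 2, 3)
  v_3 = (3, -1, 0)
Orthogonal basis:
  u_1 = (3, 2, 3)
  u_2 = (-39/11, 18/11, 27/11)
  u_3 = (0, -9/13, 6/13)

Apply the Gram-Schmidt recurrence
  u_1 = v_1
  u_i = v_i − Σ_{j<i} ((v_i · u_j) / (u_j · u_j)) · u_j.

Step by step this gives:
  u_1 = (3, 2, 3)
  u_2 = (-39/11, 18/11, 27/11)
  u_3 = (0, -9/13, 6/13)

Orthogonality check:
  u_2 · u_1 = 0 (should be 0)
  u_3 · u_1 = 0 (should be 0)
  u_3 · u_2 = 0 (should be 0)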